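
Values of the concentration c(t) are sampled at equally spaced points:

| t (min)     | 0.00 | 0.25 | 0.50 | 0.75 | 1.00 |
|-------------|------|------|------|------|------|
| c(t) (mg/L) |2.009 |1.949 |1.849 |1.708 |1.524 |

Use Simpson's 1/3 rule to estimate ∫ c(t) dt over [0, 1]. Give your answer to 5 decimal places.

h = 0.25, n = 4.
(h/3)·[y₀ + 4y₁ + 2y₂ + 4y₃ + y₄] = 0.083333·(21.859) = 1.82158.

1.82158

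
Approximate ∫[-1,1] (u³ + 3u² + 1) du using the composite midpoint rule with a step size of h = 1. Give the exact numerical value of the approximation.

h = (1 − (-1))/2 = 1.
Midpoints m₁,…,m₂ = -0.5, 0.5.
f(m₁)=1.625, f(m₂)=1.875.
h·[f(m₁) + f(m₂)] = 1·(3.5) = 3.5.

3.5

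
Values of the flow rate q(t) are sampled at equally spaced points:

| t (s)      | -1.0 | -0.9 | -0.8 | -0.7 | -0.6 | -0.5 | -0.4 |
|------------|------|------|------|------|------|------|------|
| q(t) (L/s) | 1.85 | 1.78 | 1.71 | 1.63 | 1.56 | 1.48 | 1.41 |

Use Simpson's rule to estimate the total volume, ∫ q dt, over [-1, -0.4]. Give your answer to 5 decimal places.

0.97867

h = 0.1, n = 6.
(h/3)·[y₀ + 4y₁ + 2y₂ + 4y₃ + 2y₄ + 4y₅ + y₆] = 0.033333·(29.36) = 0.97867.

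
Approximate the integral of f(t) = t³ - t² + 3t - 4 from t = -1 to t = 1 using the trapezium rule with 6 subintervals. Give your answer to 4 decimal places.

h = (1 − (-1))/6 = 0.333333.
Nodes t₀,…,t₆ = -1, -0.666667, -0.333333, 0, 0.333333, 0.666667, 1.
f(t) = t³ - t² + 3t - 4: f₀=-9, f₁=-6.740741, f₂=-5.148148, f₃=-4, f₄=-3.074074, f₅=-2.148148, f₆=-1.
(h/2)·[f₀ + 2f₁ + 2f₂ + 2f₃ + 2f₄ + 2f₅ + f₆] = 0.166667·(-52.222222) = -8.7037.

-8.7037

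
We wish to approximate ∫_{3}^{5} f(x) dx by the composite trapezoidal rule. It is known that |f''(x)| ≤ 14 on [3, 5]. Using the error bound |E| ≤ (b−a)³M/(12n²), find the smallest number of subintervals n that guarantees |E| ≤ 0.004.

Need 112/(12n²) ≤ 0.004.
n² ≥ 112/(12·0.004) = 2333.33 ⇒ n ≥ 48.3046, so the smallest n is 49.

49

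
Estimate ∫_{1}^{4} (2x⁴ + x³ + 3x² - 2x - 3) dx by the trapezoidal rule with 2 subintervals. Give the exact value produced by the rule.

h = (4 − 1)/2 = 1.5.
Nodes x₀,…,x₂ = 1, 2.5, 4.
f(x) = 2x⁴ + x³ + 3x² - 2x - 3: f₀=1, f₁=104.5, f₂=613.
(h/2)·[f₀ + 2f₁ + f₂] = 0.75·(823) = 617.25.

617.25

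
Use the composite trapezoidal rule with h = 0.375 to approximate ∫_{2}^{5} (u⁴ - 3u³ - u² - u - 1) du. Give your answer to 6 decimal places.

112.547241

h = (5 − 2)/8 = 0.375.
Nodes u₀,…,u₈ = 2, 2.375, 2.75, 3.125, 3.5, 3.875, 4.25, 4.625, 5.
f(u) = u⁴ - 3u³ - u² - u - 1: f₀=-15, f₁=-17.388427734375, f₂=-16.51171875, f₃=-10.075927734375, f₄=4.6875, f₅=31.021728515625, f₆=72.64453125, f₇=133.748291015625, f₈=219.
(h/2)·[f₀ + 2f₁ + 2f₂ + 2f₃ + 2f₄ + 2f₅ + 2f₆ + 2f₇ + f₈] = 0.1875·(600.251953125) = 112.547241.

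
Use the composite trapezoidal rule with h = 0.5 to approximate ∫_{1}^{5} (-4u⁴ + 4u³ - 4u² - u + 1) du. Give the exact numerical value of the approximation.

h = (5 − 1)/8 = 0.5.
Nodes u₀,…,u₈ = 1, 1.5, 2, 2.5, 3, 3.5, 4, 4.5, 5.
f(u) = -4u⁴ + 4u³ - 4u² - u + 1: f₀=-4, f₁=-16.25, f₂=-49, f₃=-120.25, f₄=-254, f₅=-480.25, f₆=-835, f₇=-1360.25, f₈=-2104.
(h/2)·[f₀ + 2f₁ + 2f₂ + 2f₃ + 2f₄ + 2f₅ + 2f₆ + 2f₇ + f₈] = 0.25·(-8338) = -2084.5.

-2084.5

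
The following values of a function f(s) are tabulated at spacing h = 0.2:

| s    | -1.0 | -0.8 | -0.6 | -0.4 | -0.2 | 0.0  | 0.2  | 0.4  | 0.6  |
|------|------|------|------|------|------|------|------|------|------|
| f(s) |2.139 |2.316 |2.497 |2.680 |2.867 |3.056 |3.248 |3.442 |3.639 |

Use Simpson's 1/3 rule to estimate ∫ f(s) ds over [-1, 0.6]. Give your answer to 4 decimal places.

h = 0.2, n = 8.
(h/3)·[y₀ + 4y₁ + 2y₂ + 4y₃ + 2y₄ + 4y₅ + 2y₆ + 4y₇ + y₈] = 0.066667·(68.978) = 4.5985.

4.5985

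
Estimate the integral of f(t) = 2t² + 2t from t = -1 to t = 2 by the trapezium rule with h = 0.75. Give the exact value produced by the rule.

h = (2 − (-1))/4 = 0.75.
Nodes t₀,…,t₄ = -1, -0.25, 0.5, 1.25, 2.
f(t) = 2t² + 2t: f₀=0, f₁=-0.375, f₂=1.5, f₃=5.625, f₄=12.
(h/2)·[f₀ + 2f₁ + 2f₂ + 2f₃ + f₄] = 0.375·(25.5) = 9.5625.

9.5625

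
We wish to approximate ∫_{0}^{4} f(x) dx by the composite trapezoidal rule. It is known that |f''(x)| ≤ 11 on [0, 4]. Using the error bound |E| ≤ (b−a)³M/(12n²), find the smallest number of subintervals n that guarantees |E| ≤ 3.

5

Need 704/(12n²) ≤ 3.
n² ≥ 704/(12·3) = 19.5556 ⇒ n ≥ 4.4222, so the smallest n is 5.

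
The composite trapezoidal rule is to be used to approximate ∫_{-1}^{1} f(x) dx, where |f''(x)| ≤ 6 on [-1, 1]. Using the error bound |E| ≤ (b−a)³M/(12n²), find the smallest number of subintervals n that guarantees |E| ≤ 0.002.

45

Need 48/(12n²) ≤ 0.002.
n² ≥ 48/(12·0.002) = 2000 ⇒ n ≥ 44.7214, so the smallest n is 45.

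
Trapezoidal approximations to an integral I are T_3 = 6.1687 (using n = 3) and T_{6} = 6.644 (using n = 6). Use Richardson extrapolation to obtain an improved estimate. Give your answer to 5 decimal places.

R = (4·T_{6} − T_3) / 3 = (4·6.644 − 6.1687)/3 = (20.4073)/3 = 6.80243.

6.80243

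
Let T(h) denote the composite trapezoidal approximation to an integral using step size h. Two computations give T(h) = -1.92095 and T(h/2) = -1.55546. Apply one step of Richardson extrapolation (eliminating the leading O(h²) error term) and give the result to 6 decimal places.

-1.433630

R = (4·T(h/2) − T(h)) / 3 = (4·(-1.55546) − (-1.92095))/3 = (-4.30089)/3 = -1.433630.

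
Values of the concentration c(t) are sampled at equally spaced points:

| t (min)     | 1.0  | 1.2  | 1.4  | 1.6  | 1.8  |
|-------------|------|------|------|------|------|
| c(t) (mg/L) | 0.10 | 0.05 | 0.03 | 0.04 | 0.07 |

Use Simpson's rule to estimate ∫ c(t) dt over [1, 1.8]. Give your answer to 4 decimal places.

0.0393

h = 0.2, n = 4.
(h/3)·[y₀ + 4y₁ + 2y₂ + 4y₃ + y₄] = 0.066667·(0.59) = 0.0393.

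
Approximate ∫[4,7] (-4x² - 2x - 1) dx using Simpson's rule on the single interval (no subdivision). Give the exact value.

-408

S = (b−a)/6 · [f(4) + 4f(5.5) + f(7)] = 0.5·[(-73) + 4·(-133) + (-211)] = -408.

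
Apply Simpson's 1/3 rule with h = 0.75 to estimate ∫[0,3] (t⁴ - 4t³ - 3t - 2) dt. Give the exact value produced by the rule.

-51.7734375

h = (3 − 0)/4 = 0.75.
Nodes t₀,…,t₄ = 0, 0.75, 1.5, 2.25, 3.
f(t) = t⁴ - 4t³ - 3t - 2: f₀=-2, f₁=-5.62109375, f₂=-14.9375, f₃=-28.68359375, f₄=-38.
(h/3)·[f₀ + 4f₁ + 2f₂ + 4f₃ + f₄] = 0.25·(-207.09375) = -51.7734375.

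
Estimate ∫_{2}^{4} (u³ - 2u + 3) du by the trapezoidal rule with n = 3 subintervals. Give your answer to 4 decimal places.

55.3333

h = (4 − 2)/3 = 0.666667.
Nodes u₀,…,u₃ = 2, 2.666667, 3.333333, 4.
f(u) = u³ - 2u + 3: f₀=7, f₁=16.629630, f₂=33.370370, f₃=59.
(h/2)·[f₀ + 2f₁ + 2f₂ + f₃] = 0.333333·(166) = 55.3333.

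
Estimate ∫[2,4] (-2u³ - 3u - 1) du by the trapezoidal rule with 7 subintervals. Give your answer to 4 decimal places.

-140.4898

h = (4 − 2)/7 = 0.285714.
Nodes u₀,…,u₇ = 2, 2.285714, 2.571429, 2.857143, 3.142857, 3.428571, 3.714286, 4.
f(u) = -2u³ - 3u - 1: f₀=-23, f₁=-31.740525, f₂=-42.720117, f₃=-56.218659, f₄=-72.516035, f₅=-91.892128, f₆=-114.626822, f₇=-141.
(h/2)·[f₀ + 2f₁ + 2f₂ + 2f₃ + 2f₄ + 2f₅ + 2f₆ + f₇] = 0.142857·(-983.428571) = -140.4898.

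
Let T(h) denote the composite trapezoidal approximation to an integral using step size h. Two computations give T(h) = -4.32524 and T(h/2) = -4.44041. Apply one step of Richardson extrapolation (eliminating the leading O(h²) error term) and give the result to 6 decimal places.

R = (4·T(h/2) − T(h)) / 3 = (4·(-4.44041) − (-4.32524))/3 = (-13.43640)/3 = -4.478800.

-4.478800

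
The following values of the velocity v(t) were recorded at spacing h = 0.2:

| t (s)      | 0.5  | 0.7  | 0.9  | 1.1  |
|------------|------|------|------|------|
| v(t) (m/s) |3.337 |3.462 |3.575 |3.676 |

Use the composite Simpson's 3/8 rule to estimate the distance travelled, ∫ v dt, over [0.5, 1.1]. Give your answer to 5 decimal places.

h = 0.2, n = 3.
(3h/8)·[y₀ + 3y₁ + 3y₂ + y₃] = 0.075·(28.124) = 2.10930.

2.10930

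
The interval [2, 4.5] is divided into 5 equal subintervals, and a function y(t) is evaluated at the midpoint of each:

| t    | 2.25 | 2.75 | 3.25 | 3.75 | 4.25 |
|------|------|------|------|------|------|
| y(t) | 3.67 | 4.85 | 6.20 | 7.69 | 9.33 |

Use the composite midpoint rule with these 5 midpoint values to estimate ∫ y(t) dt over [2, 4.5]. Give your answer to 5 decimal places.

h = 0.5, n = 5.
h·[y(m₁) + y(m₂) + y(m₃) + y(m₄) + y(m₅)] = 0.5·(31.74) = 15.87000.

15.87000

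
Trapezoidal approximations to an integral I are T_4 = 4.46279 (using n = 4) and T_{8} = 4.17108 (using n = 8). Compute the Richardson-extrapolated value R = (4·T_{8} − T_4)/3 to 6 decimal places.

R = (4·T_{8} − T_4) / 3 = (4·4.17108 − 4.46279)/3 = (12.22153)/3 = 4.073843.

4.073843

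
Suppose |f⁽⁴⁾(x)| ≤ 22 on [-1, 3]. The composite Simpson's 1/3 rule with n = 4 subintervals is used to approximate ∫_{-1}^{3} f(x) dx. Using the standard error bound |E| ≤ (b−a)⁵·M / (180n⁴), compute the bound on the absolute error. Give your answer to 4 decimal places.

0.4889

|E| ≤ (4)⁵·22 / (180·4⁴) = 22528/46080 = 0.4889.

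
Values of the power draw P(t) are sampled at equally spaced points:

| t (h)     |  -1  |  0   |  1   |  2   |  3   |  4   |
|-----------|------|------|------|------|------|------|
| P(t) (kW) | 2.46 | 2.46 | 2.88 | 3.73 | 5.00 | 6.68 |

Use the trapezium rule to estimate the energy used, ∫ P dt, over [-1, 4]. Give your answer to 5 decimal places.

h = 1, n = 5.
(h/2)·[y₀ + 2y₁ + 2y₂ + 2y₃ + 2y₄ + y₅] = 0.5·(37.28) = 18.64000.

18.64000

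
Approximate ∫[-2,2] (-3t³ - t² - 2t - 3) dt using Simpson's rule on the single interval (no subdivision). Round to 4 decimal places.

-17.3333

S = (b−a)/6 · [f(-2) + 4f(0) + f(2)] = 0.666667·[21 + 4·(-3) + (-35)] = -17.3333.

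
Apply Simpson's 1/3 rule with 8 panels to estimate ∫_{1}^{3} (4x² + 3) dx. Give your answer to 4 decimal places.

h = (3 − 1)/8 = 0.25.
Nodes x₀,…,x₈ = 1, 1.25, 1.5, 1.75, 2, 2.25, 2.5, 2.75, 3.
f(x) = 4x² + 3: f₀=7, f₁=9.25, f₂=12, f₃=15.25, f₄=19, f₅=23.25, f₆=28, f₇=33.25, f₈=39.
(h/3)·[f₀ + 4f₁ + 2f₂ + 4f₃ + 2f₄ + 4f₅ + 2f₆ + 4f₇ + f₈] = 0.083333·(488) = 40.6667.

40.6667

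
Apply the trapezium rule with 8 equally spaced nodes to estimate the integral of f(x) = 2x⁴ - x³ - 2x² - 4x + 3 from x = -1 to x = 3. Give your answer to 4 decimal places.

h = (3 − (-1))/7 = 0.571429.
Nodes x₀,…,x₇ = -1, -0.428571, 0.142857, 0.714286, 1.285714, 1.857143, 2.428571, 3.
f(x) = 2x⁴ - x³ - 2x² - 4x + 3: f₀=8, f₁=4.493128, f₂=2.385673, f₃=-0.721366, f₄=-2.109121, f₅=6.059142, f₆=36.738026, f₇=108.
(h/2)·[f₀ + 2f₁ + 2f₂ + 2f₃ + 2f₄ + 2f₅ + 2f₆ + f₇] = 0.285714·(209.690962) = 59.9117.

59.9117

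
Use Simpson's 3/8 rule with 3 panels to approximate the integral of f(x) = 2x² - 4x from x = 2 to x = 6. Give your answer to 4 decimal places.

74.6667

h = (6 − 2)/3 = 1.333333.
Nodes x₀,…,x₃ = 2, 3.333333, 4.666667, 6.
f(x) = 2x² - 4x: f₀=0, f₁=8.888889, f₂=24.888889, f₃=48.
(3h/8)·[f₀ + 3f₁ + 3f₂ + f₃] = 0.5·(149.333333) = 74.6667.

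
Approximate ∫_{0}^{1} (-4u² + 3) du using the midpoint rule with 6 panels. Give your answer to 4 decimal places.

1.6759

h = (1 − 0)/6 = 0.166667.
Midpoints m₁,…,m₆ = 0.083333, 0.25, 0.416667, 0.583333, 0.75, 0.916667.
f(m₁)=2.972222, f(m₂)=2.75, f(m₃)=2.305556, f(m₄)=1.638889, f(m₅)=0.75, f(m₆)=-0.361111.
h·[f(m₁) + f(m₂) + f(m₃) + f(m₄) + f(m₅) + f(m₆)] = 0.166667·(10.055556) = 1.6759.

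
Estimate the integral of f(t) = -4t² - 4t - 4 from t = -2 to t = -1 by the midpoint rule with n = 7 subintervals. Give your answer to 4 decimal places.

-7.3265

h = (-1 − (-2))/7 = 0.142857.
Midpoints m₁,…,m₇ = -1.928571, -1.785714, -1.642857, -1.5, -1.357143, -1.214286, -1.071429.
f(m₁)=-11.163265, f(m₂)=-9.612245, f(m₃)=-8.224490, f(m₄)=-7, f(m₅)=-5.938776, f(m₆)=-5.040816, f(m₇)=-4.306122.
h·[f(m₁) + f(m₂) + f(m₃) + f(m₄) + f(m₅) + f(m₆) + f(m₇)] = 0.142857·(-51.285714) = -7.3265.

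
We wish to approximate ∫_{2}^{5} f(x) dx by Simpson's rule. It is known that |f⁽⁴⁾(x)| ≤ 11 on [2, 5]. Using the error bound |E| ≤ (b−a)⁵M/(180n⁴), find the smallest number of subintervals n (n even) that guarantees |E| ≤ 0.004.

8

Need 2673/(180n⁴) ≤ 0.004.
n⁴ ≥ 2673/(180·0.004) = 3712.5 ⇒ n ≥ 7.8058, so the smallest even n is 8. (n must be even for Simpson's rule.)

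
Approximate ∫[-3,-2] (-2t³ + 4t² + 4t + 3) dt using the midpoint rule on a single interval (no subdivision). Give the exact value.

49.25

M = (b−a)·f(-2.5) = 1·(49.25) = 49.25.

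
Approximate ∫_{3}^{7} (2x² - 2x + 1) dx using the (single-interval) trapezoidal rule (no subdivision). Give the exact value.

196

T = (b−a)/2 · [f(3) + f(7)] = 2·[13 + 85] = 196.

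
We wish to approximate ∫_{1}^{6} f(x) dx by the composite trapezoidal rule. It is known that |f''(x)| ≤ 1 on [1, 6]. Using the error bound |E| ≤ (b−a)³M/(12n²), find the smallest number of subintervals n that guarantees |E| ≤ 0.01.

Need 125/(12n²) ≤ 0.01.
n² ≥ 125/(12·0.01) = 1041.67 ⇒ n ≥ 32.2749, so the smallest n is 33.

33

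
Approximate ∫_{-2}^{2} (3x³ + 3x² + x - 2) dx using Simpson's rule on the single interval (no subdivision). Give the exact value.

S = (b−a)/6 · [f(-2) + 4f(0) + f(2)] = 0.666667·[(-16) + 4·(-2) + 36] = 8.

8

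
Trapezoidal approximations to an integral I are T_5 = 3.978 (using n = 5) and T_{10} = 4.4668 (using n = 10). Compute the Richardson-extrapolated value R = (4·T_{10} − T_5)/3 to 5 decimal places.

R = (4·T_{10} − T_5) / 3 = (4·4.4668 − 3.978)/3 = (13.8892)/3 = 4.62973.

4.62973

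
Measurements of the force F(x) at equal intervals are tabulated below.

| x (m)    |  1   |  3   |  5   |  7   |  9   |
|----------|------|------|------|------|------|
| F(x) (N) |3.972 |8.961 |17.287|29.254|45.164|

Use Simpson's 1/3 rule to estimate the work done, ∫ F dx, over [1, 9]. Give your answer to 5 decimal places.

157.71333

h = 2, n = 4.
(h/3)·[y₀ + 4y₁ + 2y₂ + 4y₃ + y₄] = 0.666667·(236.570) = 157.71333.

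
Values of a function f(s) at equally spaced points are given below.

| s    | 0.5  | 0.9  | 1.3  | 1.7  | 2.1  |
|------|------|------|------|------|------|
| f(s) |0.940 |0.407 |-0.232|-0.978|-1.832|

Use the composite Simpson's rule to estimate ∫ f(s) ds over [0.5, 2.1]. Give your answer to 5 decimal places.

h = 0.4, n = 4.
(h/3)·[y₀ + 4y₁ + 2y₂ + 4y₃ + y₄] = 0.133333·(-3.640) = -0.48533.

-0.48533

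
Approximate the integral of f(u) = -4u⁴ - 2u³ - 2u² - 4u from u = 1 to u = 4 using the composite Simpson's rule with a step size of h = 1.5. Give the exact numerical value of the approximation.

-1026

h = (4 − 1)/2 = 1.5.
Nodes u₀,…,u₂ = 1, 2.5, 4.
f(u) = -4u⁴ - 2u³ - 2u² - 4u: f₀=-12, f₁=-210, f₂=-1200.
(h/3)·[f₀ + 4f₁ + f₂] = 0.5·(-2052) = -1026.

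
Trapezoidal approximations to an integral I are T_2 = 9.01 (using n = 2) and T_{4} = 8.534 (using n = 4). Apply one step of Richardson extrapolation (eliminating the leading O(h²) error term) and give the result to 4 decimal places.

R = (4·T_{4} − T_2) / 3 = (4·8.534 − 9.01)/3 = (25.126)/3 = 8.3753.

8.3753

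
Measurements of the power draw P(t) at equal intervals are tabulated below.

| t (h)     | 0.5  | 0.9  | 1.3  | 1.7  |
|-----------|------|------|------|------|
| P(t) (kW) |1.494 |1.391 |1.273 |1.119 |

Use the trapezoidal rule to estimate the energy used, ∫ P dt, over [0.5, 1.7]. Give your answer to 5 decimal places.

h = 0.4, n = 3.
(h/2)·[y₀ + 2y₁ + 2y₂ + y₃] = 0.2·(7.941) = 1.58820.

1.58820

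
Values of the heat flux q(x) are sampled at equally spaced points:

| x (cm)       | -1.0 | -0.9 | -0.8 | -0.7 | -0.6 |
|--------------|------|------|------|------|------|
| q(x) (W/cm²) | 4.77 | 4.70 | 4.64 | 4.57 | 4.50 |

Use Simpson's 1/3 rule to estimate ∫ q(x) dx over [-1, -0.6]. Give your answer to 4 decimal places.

h = 0.1, n = 4.
(h/3)·[y₀ + 4y₁ + 2y₂ + 4y₃ + y₄] = 0.033333·(55.63) = 1.8543.

1.8543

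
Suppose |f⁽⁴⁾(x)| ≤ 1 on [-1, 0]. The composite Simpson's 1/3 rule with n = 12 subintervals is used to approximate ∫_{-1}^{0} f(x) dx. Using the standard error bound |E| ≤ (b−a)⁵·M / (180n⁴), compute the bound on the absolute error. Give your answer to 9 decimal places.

|E| ≤ (1)⁵·1 / (180·12⁴) = 1/3732480 = 0.000000268.

0.000000268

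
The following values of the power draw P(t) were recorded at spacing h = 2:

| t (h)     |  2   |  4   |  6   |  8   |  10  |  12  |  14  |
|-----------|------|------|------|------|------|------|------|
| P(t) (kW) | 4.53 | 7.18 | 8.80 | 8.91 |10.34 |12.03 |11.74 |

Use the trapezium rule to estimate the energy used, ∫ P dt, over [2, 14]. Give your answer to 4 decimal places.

h = 2, n = 6.
(h/2)·[y₀ + 2y₁ + 2y₂ + 2y₃ + 2y₄ + 2y₅ + y₆] = 1·(110.79) = 110.7900.

110.7900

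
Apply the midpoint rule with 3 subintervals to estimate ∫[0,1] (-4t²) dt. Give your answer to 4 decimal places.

-1.2963

h = (1 − 0)/3 = 0.333333.
Midpoints m₁,…,m₃ = 0.166667, 0.5, 0.833333.
f(m₁)=-0.111111, f(m₂)=-1, f(m₃)=-2.777778.
h·[f(m₁) + f(m₂) + f(m₃)] = 0.333333·(-3.888889) = -1.2963.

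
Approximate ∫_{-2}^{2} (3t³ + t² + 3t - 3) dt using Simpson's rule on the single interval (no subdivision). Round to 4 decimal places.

-6.6667

S = (b−a)/6 · [f(-2) + 4f(0) + f(2)] = 0.666667·[(-29) + 4·(-3) + 31] = -6.6667.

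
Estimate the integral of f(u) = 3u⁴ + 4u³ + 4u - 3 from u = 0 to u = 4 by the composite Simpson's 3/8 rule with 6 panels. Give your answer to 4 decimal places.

891.1111

h = (4 − 0)/6 = 0.666667.
Nodes u₀,…,u₆ = 0, 0.666667, 1.333333, 2, 2.666667, 3.333333, 4.
f(u) = 3u⁴ + 4u³ + 4u - 3: f₀=-3, f₁=1.444444, f₂=21.296296, f₃=85, f₄=235.222222, f₅=528.851852, f₆=1037.
(3h/8)·[f₀ + 3f₁ + 3f₂ + 2f₃ + 3f₄ + 3f₅ + f₆] = 0.25·(3564.444444) = 891.1111.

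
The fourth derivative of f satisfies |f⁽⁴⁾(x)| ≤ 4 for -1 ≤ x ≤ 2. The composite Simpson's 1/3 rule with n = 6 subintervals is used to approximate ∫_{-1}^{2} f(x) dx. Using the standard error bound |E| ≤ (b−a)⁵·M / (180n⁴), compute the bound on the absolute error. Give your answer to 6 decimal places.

0.004167

|E| ≤ (3)⁵·4 / (180·6⁴) = 972/233280 = 0.004167.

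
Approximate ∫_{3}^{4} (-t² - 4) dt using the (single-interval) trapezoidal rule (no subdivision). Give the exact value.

-16.5

T = (b−a)/2 · [f(3) + f(4)] = 0.5·[(-13) + (-20)] = -16.5.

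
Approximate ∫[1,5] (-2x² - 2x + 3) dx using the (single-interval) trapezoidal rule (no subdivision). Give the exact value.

T = (b−a)/2 · [f(1) + f(5)] = 2·[(-1) + (-57)] = -116.

-116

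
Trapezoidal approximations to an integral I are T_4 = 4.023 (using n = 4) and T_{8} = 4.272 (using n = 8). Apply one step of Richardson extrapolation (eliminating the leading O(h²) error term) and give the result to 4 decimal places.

R = (4·T_{8} − T_4) / 3 = (4·4.272 − 4.023)/3 = (13.065)/3 = 4.3550.

4.3550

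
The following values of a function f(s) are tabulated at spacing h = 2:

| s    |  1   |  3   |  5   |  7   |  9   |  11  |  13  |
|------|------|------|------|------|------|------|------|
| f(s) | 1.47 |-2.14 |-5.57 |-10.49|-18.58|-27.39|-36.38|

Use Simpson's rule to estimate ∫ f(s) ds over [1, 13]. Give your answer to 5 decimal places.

h = 2, n = 6.
(h/3)·[y₀ + 4y₁ + 2y₂ + 4y₃ + 2y₄ + 4y₅ + y₆] = 0.666667·(-243.29) = -162.19333.

-162.19333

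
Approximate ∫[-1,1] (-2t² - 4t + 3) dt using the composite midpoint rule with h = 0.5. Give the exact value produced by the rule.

h = (1 − (-1))/4 = 0.5.
Midpoints m₁,…,m₄ = -0.75, -0.25, 0.25, 0.75.
f(m₁)=4.875, f(m₂)=3.875, f(m₃)=1.875, f(m₄)=-1.125.
h·[f(m₁) + f(m₂) + f(m₃) + f(m₄)] = 0.5·(9.5) = 4.75.

4.75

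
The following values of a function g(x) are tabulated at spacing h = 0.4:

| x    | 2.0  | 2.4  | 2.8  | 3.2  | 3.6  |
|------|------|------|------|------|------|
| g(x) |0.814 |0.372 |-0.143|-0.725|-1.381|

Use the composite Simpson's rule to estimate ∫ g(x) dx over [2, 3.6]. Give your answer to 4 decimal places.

-0.3020

h = 0.4, n = 4.
(h/3)·[y₀ + 4y₁ + 2y₂ + 4y₃ + y₄] = 0.133333·(-2.265) = -0.3020.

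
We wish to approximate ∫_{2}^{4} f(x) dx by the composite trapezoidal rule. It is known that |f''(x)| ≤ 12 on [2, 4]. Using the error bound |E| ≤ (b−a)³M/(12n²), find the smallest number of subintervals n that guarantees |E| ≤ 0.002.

64

Need 96/(12n²) ≤ 0.002.
n² ≥ 96/(12·0.002) = 4000 ⇒ n ≥ 63.2456, so the smallest n is 64.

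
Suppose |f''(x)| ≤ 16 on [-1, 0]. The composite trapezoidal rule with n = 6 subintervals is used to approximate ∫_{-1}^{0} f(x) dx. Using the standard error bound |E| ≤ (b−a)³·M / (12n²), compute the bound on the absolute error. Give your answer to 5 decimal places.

|E| ≤ (1)³·16 / (12·6²) = 16/432 = 0.03704.

0.03704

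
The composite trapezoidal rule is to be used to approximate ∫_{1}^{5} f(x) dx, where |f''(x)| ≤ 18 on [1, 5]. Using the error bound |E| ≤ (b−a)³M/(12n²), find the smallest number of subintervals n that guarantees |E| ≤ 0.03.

57

Need 1152/(12n²) ≤ 0.03.
n² ≥ 1152/(12·0.03) = 3200 ⇒ n ≥ 56.5685, so the smallest n is 57.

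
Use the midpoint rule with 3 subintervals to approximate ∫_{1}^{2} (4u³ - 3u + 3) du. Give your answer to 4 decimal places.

13.3333

h = (2 − 1)/3 = 0.333333.
Midpoints m₁,…,m₃ = 1.166667, 1.5, 1.833333.
f(m₁)=5.851852, f(m₂)=12, f(m₃)=22.148148.
h·[f(m₁) + f(m₂) + f(m₃)] = 0.333333·(40) = 13.3333.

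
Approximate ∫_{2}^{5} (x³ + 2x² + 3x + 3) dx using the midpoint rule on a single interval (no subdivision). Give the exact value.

M = (b−a)·f(3.5) = 3·(80.875) = 242.625.

242.625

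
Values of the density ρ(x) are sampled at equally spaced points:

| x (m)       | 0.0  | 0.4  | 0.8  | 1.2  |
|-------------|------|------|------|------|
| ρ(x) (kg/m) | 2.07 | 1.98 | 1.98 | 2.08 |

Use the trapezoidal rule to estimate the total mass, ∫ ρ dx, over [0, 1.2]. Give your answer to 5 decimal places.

h = 0.4, n = 3.
(h/2)·[y₀ + 2y₁ + 2y₂ + y₃] = 0.2·(12.07) = 2.41400.

2.41400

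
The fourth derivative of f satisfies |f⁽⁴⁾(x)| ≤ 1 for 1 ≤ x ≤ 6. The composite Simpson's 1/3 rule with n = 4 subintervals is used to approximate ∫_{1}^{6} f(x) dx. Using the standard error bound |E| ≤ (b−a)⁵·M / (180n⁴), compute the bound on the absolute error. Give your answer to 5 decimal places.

0.06782

|E| ≤ (5)⁵·1 / (180·4⁴) = 3125/46080 = 0.06782.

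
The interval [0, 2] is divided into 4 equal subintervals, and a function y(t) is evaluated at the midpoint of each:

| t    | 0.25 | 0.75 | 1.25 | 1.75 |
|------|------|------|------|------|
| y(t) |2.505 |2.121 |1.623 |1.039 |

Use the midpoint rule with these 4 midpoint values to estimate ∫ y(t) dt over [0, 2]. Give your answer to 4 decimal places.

3.6440

h = 0.5, n = 4.
h·[y(m₁) + y(m₂) + y(m₃) + y(m₄)] = 0.5·(7.288) = 3.6440.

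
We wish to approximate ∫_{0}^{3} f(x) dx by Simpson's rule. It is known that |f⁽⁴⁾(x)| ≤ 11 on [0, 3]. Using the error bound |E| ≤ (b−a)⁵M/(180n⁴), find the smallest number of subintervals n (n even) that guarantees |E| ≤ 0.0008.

12

Need 2673/(180n⁴) ≤ 0.0008.
n⁴ ≥ 2673/(180·0.0008) = 18562.5 ⇒ n ≥ 11.6724, so the smallest even n is 12. (n must be even for Simpson's rule.)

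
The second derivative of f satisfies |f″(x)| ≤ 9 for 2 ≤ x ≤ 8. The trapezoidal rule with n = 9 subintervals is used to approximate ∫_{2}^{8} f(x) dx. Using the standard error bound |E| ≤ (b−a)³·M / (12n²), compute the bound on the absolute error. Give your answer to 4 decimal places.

|E| ≤ (6)³·9 / (12·9²) = 1944/972 = 2.0000.

2.0000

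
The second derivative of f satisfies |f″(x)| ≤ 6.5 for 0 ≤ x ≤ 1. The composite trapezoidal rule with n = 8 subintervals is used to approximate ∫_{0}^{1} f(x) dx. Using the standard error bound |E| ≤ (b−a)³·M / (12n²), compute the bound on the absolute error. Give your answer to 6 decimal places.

|E| ≤ (1)³·6.5 / (12·8²) = 6.5/768 = 0.008464.

0.008464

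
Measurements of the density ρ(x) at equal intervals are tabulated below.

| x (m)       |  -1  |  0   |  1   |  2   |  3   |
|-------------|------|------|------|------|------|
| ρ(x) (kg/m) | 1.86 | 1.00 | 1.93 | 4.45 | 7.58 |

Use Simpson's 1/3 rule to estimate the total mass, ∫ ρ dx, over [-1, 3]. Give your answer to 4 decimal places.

h = 1, n = 4.
(h/3)·[y₀ + 4y₁ + 2y₂ + 4y₃ + y₄] = 0.333333·(35.10) = 11.7000.

11.7000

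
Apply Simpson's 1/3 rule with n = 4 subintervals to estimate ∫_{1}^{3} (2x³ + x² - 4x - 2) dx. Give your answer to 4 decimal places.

28.6667

h = (3 − 1)/4 = 0.5.
Nodes x₀,…,x₄ = 1, 1.5, 2, 2.5, 3.
f(x) = 2x³ + x² - 4x - 2: f₀=-3, f₁=1, f₂=10, f₃=25.5, f₄=49.
(h/3)·[f₀ + 4f₁ + 2f₂ + 4f₃ + f₄] = 0.166667·(172) = 28.6667.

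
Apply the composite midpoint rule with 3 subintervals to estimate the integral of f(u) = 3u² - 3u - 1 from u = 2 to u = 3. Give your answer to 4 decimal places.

10.4722

h = (3 − 2)/3 = 0.333333.
Midpoints m₁,…,m₃ = 2.166667, 2.5, 2.833333.
f(m₁)=6.583333, f(m₂)=10.25, f(m₃)=14.583333.
h·[f(m₁) + f(m₂) + f(m₃)] = 0.333333·(31.416667) = 10.4722.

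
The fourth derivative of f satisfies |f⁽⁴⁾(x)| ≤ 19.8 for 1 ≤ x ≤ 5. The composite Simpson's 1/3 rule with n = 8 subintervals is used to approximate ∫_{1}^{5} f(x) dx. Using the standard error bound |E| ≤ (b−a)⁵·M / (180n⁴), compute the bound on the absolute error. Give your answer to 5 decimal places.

|E| ≤ (4)⁵·19.8 / (180·8⁴) = 20275.2/737280 = 0.02750.

0.02750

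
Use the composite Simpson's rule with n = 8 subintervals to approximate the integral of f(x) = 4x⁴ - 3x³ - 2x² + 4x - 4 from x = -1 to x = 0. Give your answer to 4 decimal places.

-5.1165

h = (0 − (-1))/8 = 0.125.
Nodes x₀,…,x₈ = -1, -0.875, -0.75, -0.625, -0.5, -0.375, -0.25, -0.125, 0.
f(x) = 4x⁴ - 3x³ - 2x² + 4x - 4: f₀=-3, f₁=-4.6767578125, f₂=-5.59375, f₃=-5.9384765625, f₄=-5.875, f₅=-5.5439453125, f₆=-5.0625, f₇=-4.5244140625, f₈=-4.
(h/3)·[f₀ + 4f₁ + 2f₂ + 4f₃ + 2f₄ + 4f₅ + 2f₆ + 4f₇ + f₈] = 0.041667·(-122.796875) = -5.1165.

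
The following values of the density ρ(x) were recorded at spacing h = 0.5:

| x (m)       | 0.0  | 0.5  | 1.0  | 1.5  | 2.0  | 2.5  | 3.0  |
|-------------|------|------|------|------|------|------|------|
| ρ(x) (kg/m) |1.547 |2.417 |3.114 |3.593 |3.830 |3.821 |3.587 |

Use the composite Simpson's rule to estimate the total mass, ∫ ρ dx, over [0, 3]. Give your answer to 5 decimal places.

h = 0.5, n = 6.
(h/3)·[y₀ + 4y₁ + 2y₂ + 4y₃ + 2y₄ + 4y₅ + y₆] = 0.166667·(58.346) = 9.72433.

9.72433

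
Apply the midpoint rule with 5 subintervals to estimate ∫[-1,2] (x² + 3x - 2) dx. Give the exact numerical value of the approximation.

1.41

h = (2 − (-1))/5 = 0.6.
Midpoints m₁,…,m₅ = -0.7, -0.1, 0.5, 1.1, 1.7.
f(m₁)=-3.61, f(m₂)=-2.29, f(m₃)=-0.25, f(m₄)=2.51, f(m₅)=5.99.
h·[f(m₁) + f(m₂) + f(m₃) + f(m₄) + f(m₅)] = 0.6·(2.35) = 1.41.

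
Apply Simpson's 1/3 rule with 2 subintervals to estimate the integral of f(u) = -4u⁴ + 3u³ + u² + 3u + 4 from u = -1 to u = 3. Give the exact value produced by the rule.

-132

h = (3 − (-1))/2 = 2.
Nodes u₀,…,u₂ = -1, 1, 3.
f(u) = -4u⁴ + 3u³ + u² + 3u + 4: f₀=-5, f₁=7, f₂=-221.
(h/3)·[f₀ + 4f₁ + f₂] = 0.666667·(-198) = -132.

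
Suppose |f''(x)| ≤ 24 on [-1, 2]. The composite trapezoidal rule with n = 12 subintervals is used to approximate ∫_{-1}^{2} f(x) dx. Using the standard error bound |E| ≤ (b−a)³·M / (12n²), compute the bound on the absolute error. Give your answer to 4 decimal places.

|E| ≤ (3)³·24 / (12·12²) = 648/1728 = 0.3750.

0.3750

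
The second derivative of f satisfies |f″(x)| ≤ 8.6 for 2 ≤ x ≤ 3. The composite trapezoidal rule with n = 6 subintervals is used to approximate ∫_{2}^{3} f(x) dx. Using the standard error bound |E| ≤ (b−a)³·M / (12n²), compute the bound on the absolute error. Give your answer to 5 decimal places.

0.01991

|E| ≤ (1)³·8.6 / (12·6²) = 8.6/432 = 0.01991.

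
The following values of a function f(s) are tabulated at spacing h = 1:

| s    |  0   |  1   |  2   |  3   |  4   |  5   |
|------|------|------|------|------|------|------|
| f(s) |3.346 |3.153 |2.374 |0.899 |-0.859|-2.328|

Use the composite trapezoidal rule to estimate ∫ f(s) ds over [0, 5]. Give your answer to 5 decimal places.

h = 1, n = 5.
(h/2)·[y₀ + 2y₁ + 2y₂ + 2y₃ + 2y₄ + y₅] = 0.5·(12.152) = 6.07600.

6.07600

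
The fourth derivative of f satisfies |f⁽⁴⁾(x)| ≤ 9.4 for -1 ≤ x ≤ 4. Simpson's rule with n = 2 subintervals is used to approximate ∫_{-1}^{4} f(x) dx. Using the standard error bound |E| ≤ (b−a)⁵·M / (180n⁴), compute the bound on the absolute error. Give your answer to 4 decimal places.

10.1997

|E| ≤ (5)⁵·9.4 / (180·2⁴) = 29375/2880 = 10.1997.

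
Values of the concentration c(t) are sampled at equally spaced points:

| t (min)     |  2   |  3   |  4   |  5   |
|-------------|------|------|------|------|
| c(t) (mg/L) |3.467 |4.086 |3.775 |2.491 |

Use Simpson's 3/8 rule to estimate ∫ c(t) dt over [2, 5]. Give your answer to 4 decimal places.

h = 1, n = 3.
(3h/8)·[y₀ + 3y₁ + 3y₂ + y₃] = 0.375·(29.541) = 11.0779.

11.0779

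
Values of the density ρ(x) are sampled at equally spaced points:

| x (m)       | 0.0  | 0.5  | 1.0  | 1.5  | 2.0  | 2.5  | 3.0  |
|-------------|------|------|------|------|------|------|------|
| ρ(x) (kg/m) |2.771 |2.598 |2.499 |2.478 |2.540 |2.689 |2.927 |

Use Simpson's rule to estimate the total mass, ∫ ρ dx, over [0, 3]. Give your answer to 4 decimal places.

7.8060

h = 0.5, n = 6.
(h/3)·[y₀ + 4y₁ + 2y₂ + 4y₃ + 2y₄ + 4y₅ + y₆] = 0.166667·(46.836) = 7.8060.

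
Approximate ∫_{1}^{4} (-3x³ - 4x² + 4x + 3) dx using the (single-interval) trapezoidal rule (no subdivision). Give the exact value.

-355.5

T = (b−a)/2 · [f(1) + f(4)] = 1.5·[0 + (-237)] = -355.5.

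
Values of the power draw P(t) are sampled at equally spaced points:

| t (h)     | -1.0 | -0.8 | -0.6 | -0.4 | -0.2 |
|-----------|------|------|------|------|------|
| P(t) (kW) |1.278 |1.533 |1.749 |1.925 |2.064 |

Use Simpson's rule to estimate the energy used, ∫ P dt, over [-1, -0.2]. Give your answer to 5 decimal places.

h = 0.2, n = 4.
(h/3)·[y₀ + 4y₁ + 2y₂ + 4y₃ + y₄] = 0.066667·(20.672) = 1.37813.

1.37813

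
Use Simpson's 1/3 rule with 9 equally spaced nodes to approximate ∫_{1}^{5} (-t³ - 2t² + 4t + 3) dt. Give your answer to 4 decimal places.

h = (5 − 1)/8 = 0.5.
Nodes t₀,…,t₈ = 1, 1.5, 2, 2.5, 3, 3.5, 4, 4.5, 5.
f(t) = -t³ - 2t² + 4t + 3: f₀=4, f₁=1.125, f₂=-5, f₃=-15.125, f₄=-30, f₅=-50.375, f₆=-77, f₇=-110.625, f₈=-152.
(h/3)·[f₀ + 4f₁ + 2f₂ + 4f₃ + 2f₄ + 4f₅ + 2f₆ + 4f₇ + f₈] = 0.166667·(-1072) = -178.6667.

-178.6667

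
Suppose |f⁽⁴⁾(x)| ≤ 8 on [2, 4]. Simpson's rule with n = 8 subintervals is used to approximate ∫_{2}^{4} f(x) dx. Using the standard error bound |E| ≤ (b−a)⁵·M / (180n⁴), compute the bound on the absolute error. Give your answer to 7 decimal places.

|E| ≤ (2)⁵·8 / (180·8⁴) = 256/737280 = 0.0003472.

0.0003472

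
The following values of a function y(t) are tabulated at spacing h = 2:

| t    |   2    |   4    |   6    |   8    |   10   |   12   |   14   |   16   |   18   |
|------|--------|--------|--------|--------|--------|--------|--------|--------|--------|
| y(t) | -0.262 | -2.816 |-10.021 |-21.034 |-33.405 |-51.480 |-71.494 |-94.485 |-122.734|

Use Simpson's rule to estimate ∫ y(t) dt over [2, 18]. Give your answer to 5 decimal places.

h = 2, n = 8.
(h/3)·[y₀ + 4y₁ + 2y₂ + 4y₃ + 2y₄ + 4y₅ + 2y₆ + 4y₇ + y₈] = 0.666667·(-1032.096) = -688.06400.

-688.06400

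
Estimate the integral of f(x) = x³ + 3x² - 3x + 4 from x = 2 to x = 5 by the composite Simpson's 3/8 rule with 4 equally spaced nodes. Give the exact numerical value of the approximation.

h = (5 − 2)/3 = 1.
Nodes x₀,…,x₃ = 2, 3, 4, 5.
f(x) = x³ + 3x² - 3x + 4: f₀=18, f₁=49, f₂=104, f₃=189.
(3h/8)·[f₀ + 3f₁ + 3f₂ + f₃] = 0.375·(666) = 249.75.

249.75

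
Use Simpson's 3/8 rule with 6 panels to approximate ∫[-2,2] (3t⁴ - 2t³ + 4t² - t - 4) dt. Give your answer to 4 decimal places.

h = (2 − (-2))/6 = 0.666667.
Nodes t₀,…,t₆ = -2, -1.333333, -0.666667, 0, 0.666667, 1.333333, 2.
f(t) = 3t⁴ - 2t³ + 4t² - t - 4: f₀=78, f₁=18.666667, f₂=-0.370370, f₃=-4, f₄=-2.888889, f₅=6.518519, f₆=42.
(3h/8)·[f₀ + 3f₁ + 3f₂ + 2f₃ + 3f₄ + 3f₅ + f₆] = 0.25·(177.777778) = 44.4444.

44.4444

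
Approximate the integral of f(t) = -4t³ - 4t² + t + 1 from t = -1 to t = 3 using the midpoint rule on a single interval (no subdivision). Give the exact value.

M = (b−a)·f(1) = 4·(-6) = -24.

-24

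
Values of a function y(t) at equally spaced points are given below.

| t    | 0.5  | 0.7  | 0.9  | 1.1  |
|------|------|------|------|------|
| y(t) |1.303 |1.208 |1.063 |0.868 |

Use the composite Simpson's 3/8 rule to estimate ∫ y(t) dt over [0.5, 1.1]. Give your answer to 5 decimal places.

0.67380

h = 0.2, n = 3.
(3h/8)·[y₀ + 3y₁ + 3y₂ + y₃] = 0.075·(8.984) = 0.67380.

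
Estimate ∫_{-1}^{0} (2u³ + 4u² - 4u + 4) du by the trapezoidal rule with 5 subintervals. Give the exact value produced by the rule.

6.84

h = (0 − (-1))/5 = 0.2.
Nodes u₀,…,u₅ = -1, -0.8, -0.6, -0.4, -0.2, 0.
f(u) = 2u³ + 4u² - 4u + 4: f₀=10, f₁=8.736, f₂=7.408, f₃=6.112, f₄=4.944, f₅=4.
(h/2)·[f₀ + 2f₁ + 2f₂ + 2f₃ + 2f₄ + f₅] = 0.1·(68.4) = 6.84.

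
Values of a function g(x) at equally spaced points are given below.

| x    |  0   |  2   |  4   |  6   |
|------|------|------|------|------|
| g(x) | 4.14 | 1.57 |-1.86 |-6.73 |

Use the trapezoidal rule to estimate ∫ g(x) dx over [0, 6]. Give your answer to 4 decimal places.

h = 2, n = 3.
(h/2)·[y₀ + 2y₁ + 2y₂ + y₃] = 1·(-3.17) = -3.1700.

-3.1700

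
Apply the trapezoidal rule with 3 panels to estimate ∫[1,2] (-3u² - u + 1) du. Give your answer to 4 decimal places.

-7.5556

h = (2 − 1)/3 = 0.333333.
Nodes u₀,…,u₃ = 1, 1.333333, 1.666667, 2.
f(u) = -3u² - u + 1: f₀=-3, f₁=-5.666667, f₂=-9, f₃=-13.
(h/2)·[f₀ + 2f₁ + 2f₂ + f₃] = 0.166667·(-45.333333) = -7.5556.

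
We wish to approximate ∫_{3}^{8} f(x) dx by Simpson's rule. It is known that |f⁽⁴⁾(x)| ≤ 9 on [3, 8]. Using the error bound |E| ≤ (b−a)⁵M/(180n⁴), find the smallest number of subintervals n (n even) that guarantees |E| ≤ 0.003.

16

Need 28125/(180n⁴) ≤ 0.003.
n⁴ ≥ 28125/(180·0.003) = 52083.3 ⇒ n ≥ 15.1069, so the smallest even n is 16. (n must be even for Simpson's rule.)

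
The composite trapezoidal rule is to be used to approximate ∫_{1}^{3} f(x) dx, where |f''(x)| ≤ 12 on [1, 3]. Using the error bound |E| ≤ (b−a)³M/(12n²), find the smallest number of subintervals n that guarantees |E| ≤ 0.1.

9

Need 96/(12n²) ≤ 0.1.
n² ≥ 96/(12·0.1) = 80 ⇒ n ≥ 8.9443, so the smallest n is 9.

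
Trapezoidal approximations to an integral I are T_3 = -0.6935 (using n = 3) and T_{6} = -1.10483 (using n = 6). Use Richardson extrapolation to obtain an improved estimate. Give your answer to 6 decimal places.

-1.241940

R = (4·T_{6} − T_3) / 3 = (4·(-1.10483) − (-0.6935))/3 = (-3.72582)/3 = -1.241940.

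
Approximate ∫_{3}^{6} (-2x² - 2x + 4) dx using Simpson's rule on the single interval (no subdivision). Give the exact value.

-141

S = (b−a)/6 · [f(3) + 4f(4.5) + f(6)] = 0.5·[(-20) + 4·(-45.5) + (-80)] = -141.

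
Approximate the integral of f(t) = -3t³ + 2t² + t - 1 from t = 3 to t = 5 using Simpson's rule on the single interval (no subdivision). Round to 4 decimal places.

-336.6667

S = (b−a)/6 · [f(3) + 4f(4) + f(5)] = 0.333333·[(-61) + 4·(-157) + (-321)] = -336.6667.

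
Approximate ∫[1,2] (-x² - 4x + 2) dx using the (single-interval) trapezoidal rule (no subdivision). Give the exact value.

-6.5

T = (b−a)/2 · [f(1) + f(2)] = 0.5·[(-3) + (-10)] = -6.5.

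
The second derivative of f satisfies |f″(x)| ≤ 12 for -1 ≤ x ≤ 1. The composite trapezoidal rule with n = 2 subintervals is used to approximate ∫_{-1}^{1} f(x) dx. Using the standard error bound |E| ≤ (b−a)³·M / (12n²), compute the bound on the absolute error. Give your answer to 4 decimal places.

2.0000

|E| ≤ (2)³·12 / (12·2²) = 96/48 = 2.0000.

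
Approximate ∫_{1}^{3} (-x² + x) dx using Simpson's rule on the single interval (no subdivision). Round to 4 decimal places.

S = (b−a)/6 · [f(1) + 4f(2) + f(3)] = 0.333333·[0 + 4·(-2) + (-6)] = -4.6667.

-4.6667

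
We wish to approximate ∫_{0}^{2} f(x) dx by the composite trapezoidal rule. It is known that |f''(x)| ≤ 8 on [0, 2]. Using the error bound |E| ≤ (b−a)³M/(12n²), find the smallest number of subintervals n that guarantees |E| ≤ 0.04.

Need 64/(12n²) ≤ 0.04.
n² ≥ 64/(12·0.04) = 133.333 ⇒ n ≥ 11.5470, so the smallest n is 12.

12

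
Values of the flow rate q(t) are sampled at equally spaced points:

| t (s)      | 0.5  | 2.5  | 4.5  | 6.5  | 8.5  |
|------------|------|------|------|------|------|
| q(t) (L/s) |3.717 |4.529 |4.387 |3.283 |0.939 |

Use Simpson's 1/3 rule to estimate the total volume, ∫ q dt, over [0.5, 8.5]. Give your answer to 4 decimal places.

29.7853

h = 2, n = 4.
(h/3)·[y₀ + 4y₁ + 2y₂ + 4y₃ + y₄] = 0.666667·(44.678) = 29.7853.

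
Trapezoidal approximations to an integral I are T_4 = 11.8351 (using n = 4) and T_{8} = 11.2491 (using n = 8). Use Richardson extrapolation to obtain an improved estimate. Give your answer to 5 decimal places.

R = (4·T_{8} − T_4) / 3 = (4·11.2491 − 11.8351)/3 = (33.1613)/3 = 11.05377.

11.05377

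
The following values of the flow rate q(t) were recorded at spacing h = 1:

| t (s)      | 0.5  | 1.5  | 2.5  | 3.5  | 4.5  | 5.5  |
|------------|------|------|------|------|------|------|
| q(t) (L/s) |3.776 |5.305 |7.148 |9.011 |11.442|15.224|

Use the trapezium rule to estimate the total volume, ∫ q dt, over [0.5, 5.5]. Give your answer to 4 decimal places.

42.4060

h = 1, n = 5.
(h/2)·[y₀ + 2y₁ + 2y₂ + 2y₃ + 2y₄ + y₅] = 0.5·(84.812) = 42.4060.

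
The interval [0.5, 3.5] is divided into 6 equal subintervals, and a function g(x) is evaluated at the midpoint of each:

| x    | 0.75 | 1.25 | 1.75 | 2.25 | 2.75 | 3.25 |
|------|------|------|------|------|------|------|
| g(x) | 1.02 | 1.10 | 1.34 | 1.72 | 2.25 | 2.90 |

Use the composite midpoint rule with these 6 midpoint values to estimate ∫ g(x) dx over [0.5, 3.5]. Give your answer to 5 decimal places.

5.16500

h = 0.5, n = 6.
h·[y(m₁) + y(m₂) + y(m₃) + y(m₄) + y(m₅) + y(m₆)] = 0.5·(10.33) = 5.16500.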